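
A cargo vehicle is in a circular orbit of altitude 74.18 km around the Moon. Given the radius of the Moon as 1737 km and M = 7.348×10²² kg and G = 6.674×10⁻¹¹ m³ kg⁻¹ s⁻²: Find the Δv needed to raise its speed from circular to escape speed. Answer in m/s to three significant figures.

μ = GM = 6.674×10⁻¹¹ × 7.348×10²² = 4.904×10¹² m³/s².
r = 1737 + 74.18 = 1811.2 km = 1.8112×10⁶ m.
Circular speed v_c = √(μ/r) = 1645 m/s.
Escape speed v_esc = √(2μ/r) = √2 × v_c = 2327 m/s.
Δv = v_esc − v_c = 681.6 m/s.

Δv ≈ 682 m/s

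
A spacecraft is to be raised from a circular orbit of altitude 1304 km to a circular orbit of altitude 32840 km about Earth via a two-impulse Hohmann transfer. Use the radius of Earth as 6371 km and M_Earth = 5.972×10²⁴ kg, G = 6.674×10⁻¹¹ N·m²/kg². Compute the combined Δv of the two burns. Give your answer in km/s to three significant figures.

Δv_total ≈ 3.48 km/s

μ = GM = 6.674×10⁻¹¹ × 5.972×10²⁴ = 3.986×10¹⁴ m³/s².
r₁ = 6371 + 1304 = 7675.0 km = 7.6750×10⁶ m.
r₂ = 6371 + 32840 = 39211 km = 3.9211×10⁷ m.
Transfer ellipse a_t = (r₁ + r₂)/2 = 2.344×10⁷ m.
At r₁: circular v_c1 = √(μ/r₁) = 7206 m/s; transfer-perigee v_p = √[μ(2/r₁ − 1/a_t)] = 9320 m/s.
Δv₁ = v_p − v_c1 = 2114 m/s.
At r₂: circular v_c2 = √(μ/r₂) = 3188 m/s; transfer-apogee v_a = √[μ(2/r₂ − 1/a_t)] = 1824 m/s.
Δv₂ = v_c2 − v_a = 1364 m/s.
Total Δv = Δv₁ + Δv₂ = 3478 m/s = 3.478 km/s.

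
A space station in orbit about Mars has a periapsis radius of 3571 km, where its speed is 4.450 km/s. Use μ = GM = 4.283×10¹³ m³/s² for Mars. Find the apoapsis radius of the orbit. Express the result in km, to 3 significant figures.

apoapsis radius ≈ 16900 km

r_p = 3.571×10⁶ m.
Specific energy ε = v²/2 − μ/r = -2.093×10⁶ J/kg, so a = −μ/(2ε) = 1.023×10⁷ m.
The apsides satisfy r_p + r_a = 2a, so the apoapsis radius is 2a − r_p = 1.690×10⁷ m = 16896 km.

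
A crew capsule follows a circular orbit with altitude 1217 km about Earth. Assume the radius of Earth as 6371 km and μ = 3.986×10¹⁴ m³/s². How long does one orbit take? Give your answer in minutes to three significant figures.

r = 6371 + 1217 = 7588.0 km = 7.5880×10⁶ m.
Kepler's third law: T = 2π√(r³/μ) = 2π√((7.588×10⁶)³ / 3.986×10¹⁴).
r³/μ = 1.096×10⁶ s², so T = 2π × 1.047×10³ = 6.578×10³ s.
Converting: 6.578×10³ s ÷ 60.00 = 109.6 minutes.

T ≈ 110 minutes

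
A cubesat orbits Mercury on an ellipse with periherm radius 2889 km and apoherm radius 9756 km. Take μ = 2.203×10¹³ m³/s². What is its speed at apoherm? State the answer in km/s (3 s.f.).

Semi-major axis a = (r_p + r_a)/2 = 6322.5 km = 6.322×10⁶ m.
Vis-viva: v² = μ(2/r − 1/a) = 2.203×10¹³ × (2.050×10⁻⁷ − 1.582×10⁻⁷) = 1.032×10⁶ m²/s².
v = 1016 m/s = 1.016 km/s.

v ≈ 1.02 km/s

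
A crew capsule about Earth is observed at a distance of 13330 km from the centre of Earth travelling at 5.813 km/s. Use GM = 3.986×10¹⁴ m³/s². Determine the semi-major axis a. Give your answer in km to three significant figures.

a ≈ 15300 km

r = 1.333×10⁷ m.
Specific orbital energy ε = v²/2 − μ/r = (5813)²/2 − 3.986×10¹⁴/1.333×10⁷ = -1.301×10⁷ J/kg.
Since ε = −μ/(2a), a = −μ/(2ε) = 1.532×10⁷ m = 15323 km.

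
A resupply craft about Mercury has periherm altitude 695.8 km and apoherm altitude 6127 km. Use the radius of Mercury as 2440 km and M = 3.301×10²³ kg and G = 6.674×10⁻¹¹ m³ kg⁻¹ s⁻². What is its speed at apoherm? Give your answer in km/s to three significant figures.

v ≈ 1.17 km/s

μ = GM = 6.674×10⁻¹¹ × 3.301×10²³ = 2.203×10¹³ m³/s².
r_p = 2440 + 695.8 = 3135.8 km = 3.1358×10⁶ m.
r_a = 2440 + 6127 = 8567.0 km = 8.5670×10⁶ m.
Semi-major axis a = (r_p + r_a)/2 = 5851.4 km = 5.851×10⁶ m.
Vis-viva: v² = μ(2/r − 1/a) = 2.203×10¹³ × (2.335×10⁻⁷ − 1.709×10⁻⁷) = 1.378×10⁶ m²/s².
v = 1174 m/s = 1.174 km/s.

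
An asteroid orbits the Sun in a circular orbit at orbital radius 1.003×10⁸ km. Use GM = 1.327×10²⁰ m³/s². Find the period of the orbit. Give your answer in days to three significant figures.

r = 1.003×10⁸ km = 1.003×10¹¹ m.
Kepler's third law: T = 2π√(r³/μ) = 2π√((1.003×10¹¹)³ / 1.327×10²⁰).
r³/μ = 7.604×10¹² s², so T = 2π × 2.758×10⁶ = 1.733×10⁷ s.
Converting: 1.733×10⁷ s ÷ 86400 = 200.5 days.

T ≈ 201 days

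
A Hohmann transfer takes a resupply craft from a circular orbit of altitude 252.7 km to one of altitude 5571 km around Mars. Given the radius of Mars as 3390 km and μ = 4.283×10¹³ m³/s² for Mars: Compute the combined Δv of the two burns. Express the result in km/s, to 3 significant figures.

r₁ = 3390 + 252.7 = 3642.7 km = 3.6427×10⁶ m.
r₂ = 3390 + 5571 = 8961.0 km = 8.9610×10⁶ m.
Transfer ellipse a_t = (r₁ + r₂)/2 = 6.302×10⁶ m.
At r₁: circular v_c1 = √(μ/r₁) = 3429 m/s; transfer-periapsis v_p = √[μ(2/r₁ − 1/a_t)] = 4089 m/s.
Δv₁ = v_p − v_c1 = 659.9 m/s.
At r₂: circular v_c2 = √(μ/r₂) = 2186 m/s; transfer-apoapsis v_a = √[μ(2/r₂ − 1/a_t)] = 1662 m/s.
Δv₂ = v_c2 − v_a = 524.1 m/s.
Total Δv = Δv₁ + Δv₂ = 1184 m/s = 1.184 km/s.

Δv_total ≈ 1.18 km/s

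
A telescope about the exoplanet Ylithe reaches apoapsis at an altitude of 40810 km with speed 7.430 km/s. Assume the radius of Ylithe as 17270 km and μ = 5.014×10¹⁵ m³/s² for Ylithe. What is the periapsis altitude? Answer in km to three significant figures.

periapsis altitude ≈ 10000 km

r_a = 17270 + 40810 = 58080 km = 5.808×10⁷ m.
Specific energy ε = v²/2 − μ/r = -5.873×10⁷ J/kg, so a = −μ/(2ε) = 4.269×10⁷ m.
The apsides satisfy r_p + r_a = 2a, so the periapsis radius is 2a − r_a = 2.730×10⁷ m = 27298 km.
Periapsis altitude = 27298 − 17270 = 10028 km.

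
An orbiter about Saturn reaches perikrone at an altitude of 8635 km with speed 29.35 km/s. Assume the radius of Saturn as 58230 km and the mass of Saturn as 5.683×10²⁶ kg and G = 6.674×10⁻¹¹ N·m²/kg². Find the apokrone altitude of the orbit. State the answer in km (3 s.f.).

apokrone altitude ≈ 1.53×10⁵ km

μ = GM = 6.674×10⁻¹¹ × 5.683×10²⁶ = 3.793×10¹⁶ m³/s².
r_p = 58230 + 8635 = 66865 km = 6.686×10⁷ m.
Specific energy ε = v²/2 − μ/r = -1.365×10⁸ J/kg, so a = −μ/(2ε) = 1.389×10⁸ m.
The apsides satisfy r_p + r_a = 2a, so the apokrone radius is 2a − r_p = 2.109×10⁸ m = 2.1094×10⁵ km.
Apokrone altitude = 2.1094×10⁵ − 58230 = 1.5271×10⁵ km.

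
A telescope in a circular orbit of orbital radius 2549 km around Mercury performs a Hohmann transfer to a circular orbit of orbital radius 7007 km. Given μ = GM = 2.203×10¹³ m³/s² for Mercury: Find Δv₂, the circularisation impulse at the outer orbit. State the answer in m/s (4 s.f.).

r₁ = 2549 km = 2.549×10⁶ m.
r₂ = 7007 km = 7.007×10⁶ m.
Transfer ellipse a_t = (r₁ + r₂)/2 = 4.778×10⁶ m.
At r₁: circular v_c1 = √(μ/r₁) = 2940 m/s; transfer-periherm v_p = √[μ(2/r₁ − 1/a_t)] = 3560 m/s.
At r₂: circular v_c2 = √(μ/r₂) = 1773 m/s; transfer-apoherm v_a = √[μ(2/r₂ − 1/a_t)] = 1295 m/s.
Δv₂ = v_c2 − v_a = 478.0 m/s.

Δv ≈ 478.0 m/s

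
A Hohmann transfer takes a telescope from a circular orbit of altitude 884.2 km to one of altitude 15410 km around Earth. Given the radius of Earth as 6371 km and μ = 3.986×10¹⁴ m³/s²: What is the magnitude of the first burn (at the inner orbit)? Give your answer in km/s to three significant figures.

Δv ≈ 1.67 km/s

r₁ = 6371 + 884.2 = 7255.2 km = 7.2552×10⁶ m.
r₂ = 6371 + 15410 = 21781 km = 2.1781×10⁷ m.
Transfer ellipse a_t = (r₁ + r₂)/2 = 1.452×10⁷ m.
At r₁: circular v_c1 = √(μ/r₁) = 7412 m/s; transfer-perigee v_p = √[μ(2/r₁ − 1/a_t)] = 9079 m/s.
Δv₁ = v_p − v_c1 = 1667 m/s.
= 1.667 km/s.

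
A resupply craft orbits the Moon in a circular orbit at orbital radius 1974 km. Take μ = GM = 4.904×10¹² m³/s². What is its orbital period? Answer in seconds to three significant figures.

r = 1974 km = 1.974×10⁶ m.
Kepler's third law: T = 2π√(r³/μ) = 2π√((1.974×10⁶)³ / 4.904×10¹²).
r³/μ = 1.569×10⁶ s², so T = 2π × 1.252×10³ = 7.869×10³ s.

T ≈ 7870 seconds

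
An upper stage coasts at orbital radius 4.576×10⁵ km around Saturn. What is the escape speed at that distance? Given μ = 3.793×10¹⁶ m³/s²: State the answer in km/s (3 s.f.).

v_esc ≈ 12.9 km/s

r = 4.576×10⁵ km = 4.576×10⁸ m.
Escape speed v_esc = √(2μ/r) = √(2 × 3.793×10¹⁶ / 4.576×10⁸) = √(1.658×10⁸) = 12880 m/s.
= 12.88 km/s.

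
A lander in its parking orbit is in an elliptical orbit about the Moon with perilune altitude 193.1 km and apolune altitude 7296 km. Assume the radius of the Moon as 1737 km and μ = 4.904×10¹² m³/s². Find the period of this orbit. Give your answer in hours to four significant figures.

r_p = 1737 + 193.1 = 1930.1 km = 1.9301×10⁶ m.
r_a = 1737 + 7296 = 9033.0 km = 9.0330×10⁶ m.
Semi-major axis a = (r_p + r_a)/2 = (1930.1 + 9033.0)/2 = 5481.6 km = 5.482×10⁶ m.
By Kepler's third law T = 2π√(a³/μ) = 2π × 5.795×10³ = 3.641×10⁴ s.
= 10.11 hours.

T ≈ 10.11 hours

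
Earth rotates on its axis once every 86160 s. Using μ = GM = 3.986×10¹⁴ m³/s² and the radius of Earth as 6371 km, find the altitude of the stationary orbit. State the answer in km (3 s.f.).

A synchronous orbit has period T, so by Kepler's third law a = (μT²/4π²)^(1/3).
μT²/4π² = 3.986×10¹⁴ × (8.616×10⁴)² / 39.48 = 7.495×10²² m³.
a = 4.216×10⁷ m = 42163 km.
Altitude h = a − R = 42163 − 6371 = 35792 km.

h_sync ≈ 35800 km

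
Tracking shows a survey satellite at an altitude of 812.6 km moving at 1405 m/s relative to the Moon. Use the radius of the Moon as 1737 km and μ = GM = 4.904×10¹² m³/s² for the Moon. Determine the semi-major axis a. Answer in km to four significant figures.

a ≈ 2618 km

r = 1737 + 812.6 = 2549.6 km = 2.550×10⁶ m.
Specific orbital energy ε = v²/2 − μ/r = (1405)²/2 − 4.904×10¹²/2.550×10⁶ = -9.364×10⁵ J/kg.
Since ε = −μ/(2a), a = −μ/(2ε) = 2.618×10⁶ m = 2618.5 km.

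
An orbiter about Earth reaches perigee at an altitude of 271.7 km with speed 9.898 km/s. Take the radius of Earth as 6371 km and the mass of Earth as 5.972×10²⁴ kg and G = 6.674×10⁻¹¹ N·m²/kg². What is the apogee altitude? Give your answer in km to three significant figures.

apogee altitude ≈ 23200 km

μ = GM = 6.674×10⁻¹¹ × 5.972×10²⁴ = 3.986×10¹⁴ m³/s².
r_p = 6371 + 271.7 = 6642.7 km = 6.643×10⁶ m.
Specific energy ε = v²/2 − μ/r = -1.102×10⁷ J/kg, so a = −μ/(2ε) = 1.809×10⁷ m.
The apsides satisfy r_p + r_a = 2a, so the apogee radius is 2a − r_p = 2.954×10⁷ m = 29538 km.
Apogee altitude = 29538 − 6371 = 23167 km.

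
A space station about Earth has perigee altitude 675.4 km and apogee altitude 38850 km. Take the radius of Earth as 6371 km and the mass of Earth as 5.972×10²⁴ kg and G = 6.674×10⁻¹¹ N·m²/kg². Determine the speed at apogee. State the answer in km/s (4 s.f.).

μ = GM = 6.674×10⁻¹¹ × 5.972×10²⁴ = 3.986×10¹⁴ m³/s².
r_p = 6371 + 675.4 = 7046.4 km = 7.0464×10⁶ m.
r_a = 6371 + 38850 = 45221 km = 4.5221×10⁷ m.
Semi-major axis a = (r_p + r_a)/2 = 26134 km = 2.613×10⁷ m.
Vis-viva: v² = μ(2/r − 1/a) = 3.986×10¹⁴ × (4.423×10⁻⁸ − 3.826×10⁻⁸) = 2.376×10⁶ m²/s².
v = 1542 m/s = 1.542 km/s.

v ≈ 1.542 km/s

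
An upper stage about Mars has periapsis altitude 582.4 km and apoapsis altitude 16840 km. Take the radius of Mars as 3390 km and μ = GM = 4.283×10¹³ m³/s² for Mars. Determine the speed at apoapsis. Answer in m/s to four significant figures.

r_p = 3390 + 582.4 = 3972.4 km = 3.9724×10⁶ m.
r_a = 3390 + 16840 = 20230 km = 2.0230×10⁷ m.
Semi-major axis a = (r_p + r_a)/2 = 12101 km = 1.210×10⁷ m.
Vis-viva: v² = μ(2/r − 1/a) = 4.283×10¹³ × (9.886×10⁻⁸ − 8.264×10⁻⁸) = 6.950×10⁵ m²/s².
v = 833.7 m/s.

v ≈ 833.7 m/s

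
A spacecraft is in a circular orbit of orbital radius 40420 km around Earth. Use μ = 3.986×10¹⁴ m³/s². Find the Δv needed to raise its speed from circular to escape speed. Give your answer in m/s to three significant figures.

r = 40420 km = 4.042×10⁷ m.
Circular speed v_c = √(μ/r) = 3140 m/s.
Escape speed v_esc = √(2μ/r) = √2 × v_c = 4441 m/s.
Δv = v_esc − v_c = 1301 m/s.

Δv ≈ 1300 m/s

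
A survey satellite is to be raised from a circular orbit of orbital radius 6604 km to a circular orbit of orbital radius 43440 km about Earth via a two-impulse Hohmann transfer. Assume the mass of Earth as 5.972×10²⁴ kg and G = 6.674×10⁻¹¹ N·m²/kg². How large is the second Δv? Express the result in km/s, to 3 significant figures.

μ = GM = 6.674×10⁻¹¹ × 5.972×10²⁴ = 3.986×10¹⁴ m³/s².
r₁ = 6604 km = 6.604×10⁶ m.
r₂ = 43440 km = 4.344×10⁷ m.
Transfer ellipse a_t = (r₁ + r₂)/2 = 2.502×10⁷ m.
At r₁: circular v_c1 = √(μ/r₁) = 7769 m/s; transfer-perigee v_p = √[μ(2/r₁ − 1/a_t)] = 10240 m/s.
At r₂: circular v_c2 = √(μ/r₂) = 3029 m/s; transfer-apogee v_a = √[μ(2/r₂ − 1/a_t)] = 1556 m/s.
Δv₂ = v_c2 − v_a = 1473 m/s.
= 1.473 km/s.

Δv ≈ 1.47 km/s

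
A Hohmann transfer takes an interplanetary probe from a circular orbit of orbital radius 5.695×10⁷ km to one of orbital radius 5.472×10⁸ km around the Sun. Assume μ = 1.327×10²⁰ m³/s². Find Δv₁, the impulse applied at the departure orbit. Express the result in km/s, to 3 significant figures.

Δv ≈ 16.7 km/s

r₁ = 5.695×10⁷ km = 5.695×10¹⁰ m.
r₂ = 5.472×10⁸ km = 5.472×10¹¹ m.
Transfer ellipse a_t = (r₁ + r₂)/2 = 3.021×10¹¹ m.
At r₁: circular v_c1 = √(μ/r₁) = 48270 m/s; transfer-perihelion v_p = √[μ(2/r₁ − 1/a_t)] = 64970 m/s.
Δv₁ = v_p − v_c1 = 16700 m/s.
= 16.70 km/s.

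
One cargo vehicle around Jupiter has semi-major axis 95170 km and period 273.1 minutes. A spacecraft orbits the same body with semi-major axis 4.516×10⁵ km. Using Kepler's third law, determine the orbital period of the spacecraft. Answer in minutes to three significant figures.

Kepler's third law: T² ∝ a³, so T₂ = T₁ (a₂/a₁)^(3/2).
a₂/a₁ = 4.745, (a₂/a₁)^(3/2) = 10.34.
T₂ = 273.1 × 10.34 = 2823 minutes.

T₂ ≈ 2820 minutes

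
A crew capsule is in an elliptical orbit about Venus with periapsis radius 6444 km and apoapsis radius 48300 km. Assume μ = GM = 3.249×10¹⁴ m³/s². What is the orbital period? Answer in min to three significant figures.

T ≈ 832 min

Semi-major axis a = (r_p + r_a)/2 = (6444.0 + 48300)/2 = 27372 km = 2.737×10⁷ m.
By Kepler's third law T = 2π√(a³/μ) = 2π × 7.945×10³ = 4.992×10⁴ s.
= 832.0 min.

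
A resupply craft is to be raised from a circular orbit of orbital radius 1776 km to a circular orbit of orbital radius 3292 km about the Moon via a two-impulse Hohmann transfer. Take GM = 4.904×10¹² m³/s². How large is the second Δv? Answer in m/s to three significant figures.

r₁ = 1776 km = 1.776×10⁶ m.
r₂ = 3292 km = 3.292×10⁶ m.
Transfer ellipse a_t = (r₁ + r₂)/2 = 2.534×10⁶ m.
At r₁: circular v_c1 = √(μ/r₁) = 1662 m/s; transfer-perilune v_p = √[μ(2/r₁ − 1/a_t)] = 1894 m/s.
At r₂: circular v_c2 = √(μ/r₂) = 1221 m/s; transfer-apolune v_a = √[μ(2/r₂ − 1/a_t)] = 1022 m/s.
Δv₂ = v_c2 − v_a = 198.7 m/s.

Δv ≈ 199 m/s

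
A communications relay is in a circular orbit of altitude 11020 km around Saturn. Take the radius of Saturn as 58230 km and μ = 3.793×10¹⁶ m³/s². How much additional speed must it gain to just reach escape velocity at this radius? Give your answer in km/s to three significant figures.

r = 58230 + 11020 = 69250 km = 6.9250×10⁷ m.
Circular speed v_c = √(μ/r) = 23400 m/s.
Escape speed v_esc = √(2μ/r) = √2 × v_c = 33100 m/s.
Δv = v_esc − v_c = 9694 m/s = 9.694 km/s.

Δv ≈ 9.69 km/s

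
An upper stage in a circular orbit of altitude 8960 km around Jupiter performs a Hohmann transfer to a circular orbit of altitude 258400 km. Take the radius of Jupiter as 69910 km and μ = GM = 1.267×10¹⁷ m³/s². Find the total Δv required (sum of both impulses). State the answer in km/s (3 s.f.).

r₁ = 69910 + 8960 = 78870 km = 7.8870×10⁷ m.
r₂ = 69910 + 258400 = 328310 km = 3.2831×10⁸ m.
Transfer ellipse a_t = (r₁ + r₂)/2 = 2.036×10⁸ m.
At r₁: circular v_c1 = √(μ/r₁) = 40080 m/s; transfer-perijove v_p = √[μ(2/r₁ − 1/a_t)] = 50900 m/s.
Δv₁ = v_p − v_c1 = 10820 m/s.
At r₂: circular v_c2 = √(μ/r₂) = 19640 m/s; transfer-apojove v_a = √[μ(2/r₂ − 1/a_t)] = 12230 m/s.
Δv₂ = v_c2 − v_a = 7418 m/s.
Total Δv = Δv₁ + Δv₂ = 18230 m/s = 18.23 km/s.

Δv_total ≈ 18.2 km/s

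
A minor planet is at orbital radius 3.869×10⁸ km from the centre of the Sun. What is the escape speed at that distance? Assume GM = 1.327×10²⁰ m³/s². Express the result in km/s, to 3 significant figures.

v_esc ≈ 26.2 km/s

r = 3.869×10⁸ km = 3.869×10¹¹ m.
Escape speed v_esc = √(2μ/r) = √(2 × 1.327×10²⁰ / 3.869×10¹¹) = √(6.860×10⁸) = 26190 m/s.
= 26.19 km/s.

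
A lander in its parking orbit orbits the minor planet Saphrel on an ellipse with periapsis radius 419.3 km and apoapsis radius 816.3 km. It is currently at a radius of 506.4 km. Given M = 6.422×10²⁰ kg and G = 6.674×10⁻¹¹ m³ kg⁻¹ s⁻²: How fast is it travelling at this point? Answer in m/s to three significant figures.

μ = GM = 6.674×10⁻¹¹ × 6.422×10²⁰ = 4.286×10¹⁰ m³/s².
Semi-major axis a = (r_p + r_a)/2 = 617.80 km = 6.178×10⁵ m.
Vis-viva: v² = μ(2/r − 1/a) = 4.286×10¹⁰ × (3.949×10⁻⁶ − 1.619×10⁻⁶) = 9.990×10⁴ m²/s².
v = 316.1 m/s.

v ≈ 316 m/s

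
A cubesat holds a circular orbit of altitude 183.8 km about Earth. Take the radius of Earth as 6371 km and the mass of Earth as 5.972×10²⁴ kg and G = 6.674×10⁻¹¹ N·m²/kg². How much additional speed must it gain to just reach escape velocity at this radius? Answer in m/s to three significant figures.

μ = GM = 6.674×10⁻¹¹ × 5.972×10²⁴ = 3.986×10¹⁴ m³/s².
r = 6371 + 183.8 = 6554.8 km = 6.5548×10⁶ m.
Circular speed v_c = √(μ/r) = 7798 m/s.
Escape speed v_esc = √(2μ/r) = √2 × v_c = 11030 m/s.
Δv = v_esc − v_c = 3230 m/s.

Δv ≈ 3230 m/s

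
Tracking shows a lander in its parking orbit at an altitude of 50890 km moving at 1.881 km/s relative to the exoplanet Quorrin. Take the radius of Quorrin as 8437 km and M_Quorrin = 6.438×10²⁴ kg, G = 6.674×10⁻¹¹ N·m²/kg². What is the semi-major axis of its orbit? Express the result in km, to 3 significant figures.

μ = GM = 6.674×10⁻¹¹ × 6.438×10²⁴ = 4.297×10¹⁴ m³/s².
r = 8437 + 50890 = 59327 km = 5.933×10⁷ m.
Specific orbital energy ε = v²/2 − μ/r = (1881)²/2 − 4.297×10¹⁴/5.933×10⁷ = -5.473×10⁶ J/kg.
Since ε = −μ/(2a), a = −μ/(2ε) = 3.925×10⁷ m = 39251 km.

a ≈ 39300 km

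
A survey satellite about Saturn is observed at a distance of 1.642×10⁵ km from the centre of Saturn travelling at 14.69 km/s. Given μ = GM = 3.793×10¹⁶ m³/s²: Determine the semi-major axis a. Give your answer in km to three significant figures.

r = 1.642×10⁸ m.
Vis-viva rearranged: 1/a = 2/r − v²/μ = 1.218×10⁻⁸ − 5.689×10⁻⁹ = 6.491×10⁻⁹ m⁻¹.
a = 1.541×10⁸ m = 1.5406×10⁵ km.

a ≈ 1.54×10⁵ km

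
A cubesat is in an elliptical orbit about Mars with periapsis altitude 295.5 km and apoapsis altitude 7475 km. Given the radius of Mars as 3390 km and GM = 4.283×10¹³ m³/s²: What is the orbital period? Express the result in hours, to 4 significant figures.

T ≈ 5.233 hours

r_p = 3390 + 295.5 = 3685.5 km = 3.6855×10⁶ m.
r_a = 3390 + 7475 = 10865 km = 1.0865×10⁷ m.
Semi-major axis a = (r_p + r_a)/2 = (3685.5 + 10865)/2 = 7275.2 km = 7.275×10⁶ m.
By Kepler's third law T = 2π√(a³/μ) = 2π × 2.998×10³ = 1.884×10⁴ s.
= 5.233 hours.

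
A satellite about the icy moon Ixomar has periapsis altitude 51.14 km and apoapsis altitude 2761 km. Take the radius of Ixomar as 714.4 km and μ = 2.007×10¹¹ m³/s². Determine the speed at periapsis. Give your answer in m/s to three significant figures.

r_p = 714.4 + 51.14 = 765.54 km = 7.6554×10⁵ m.
r_a = 714.4 + 2761 = 3475.4 km = 3.4754×10⁶ m.
Semi-major axis a = (r_p + r_a)/2 = 2120.5 km = 2.120×10⁶ m.
Vis-viva: v² = μ(2/r − 1/a) = 2.007×10¹¹ × (2.613×10⁻⁶ − 4.716×10⁻⁷) = 4.297×10⁵ m²/s².
v = 655.5 m/s.

v ≈ 656 m/s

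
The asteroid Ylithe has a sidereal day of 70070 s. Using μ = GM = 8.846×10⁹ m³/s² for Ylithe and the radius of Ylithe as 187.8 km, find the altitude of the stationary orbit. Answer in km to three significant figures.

A synchronous orbit has period T, so by Kepler's third law a = (μT²/4π²)^(1/3).
μT²/4π² = 8.846×10⁹ × (7.007×10⁴)² / 39.48 = 1.100×10¹⁸ m³.
a = 1.032×10⁶ m = 1032.3 km.
Altitude h = a − R = 1032.3 − 187.8 = 844.53 km.

h_sync ≈ 845 km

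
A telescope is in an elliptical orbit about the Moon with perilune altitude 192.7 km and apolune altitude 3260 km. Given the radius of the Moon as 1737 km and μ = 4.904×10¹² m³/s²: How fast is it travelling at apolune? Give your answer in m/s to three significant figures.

v ≈ 739 m/s

r_p = 1737 + 192.7 = 1929.7 km = 1.9297×10⁶ m.
r_a = 1737 + 3260 = 4997.0 km = 4.9970×10⁶ m.
Semi-major axis a = (r_p + r_a)/2 = 3463.3 km = 3.463×10⁶ m.
Vis-viva: v² = μ(2/r − 1/a) = 4.904×10¹² × (4.002×10⁻⁷ − 2.887×10⁻⁷) = 5.468×10⁵ m²/s².
v = 739.5 m/s.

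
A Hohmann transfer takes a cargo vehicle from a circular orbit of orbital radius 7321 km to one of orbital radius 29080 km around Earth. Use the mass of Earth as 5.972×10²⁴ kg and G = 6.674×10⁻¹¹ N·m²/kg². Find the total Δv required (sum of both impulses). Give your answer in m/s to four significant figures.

Δv_total ≈ 3302 m/s

μ = GM = 6.674×10⁻¹¹ × 5.972×10²⁴ = 3.986×10¹⁴ m³/s².
r₁ = 7321 km = 7.321×10⁶ m.
r₂ = 29080 km = 2.908×10⁷ m.
Transfer ellipse a_t = (r₁ + r₂)/2 = 1.820×10⁷ m.
At r₁: circular v_c1 = √(μ/r₁) = 7378 m/s; transfer-perigee v_p = √[μ(2/r₁ − 1/a_t)] = 9327 m/s.
Δv₁ = v_p − v_c1 = 1948 m/s.
At r₂: circular v_c2 = √(μ/r₂) = 3702 m/s; transfer-apogee v_a = √[μ(2/r₂ − 1/a_t)] = 2348 m/s.
Δv₂ = v_c2 − v_a = 1354 m/s.
Total Δv = Δv₁ + Δv₂ = 3302 m/s.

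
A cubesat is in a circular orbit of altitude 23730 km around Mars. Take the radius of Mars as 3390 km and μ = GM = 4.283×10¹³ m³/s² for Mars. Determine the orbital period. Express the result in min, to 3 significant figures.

r = 3390 + 23730 = 27120 km = 2.7120×10⁷ m.
Kepler's third law: T = 2π√(r³/μ) = 2π√((2.712×10⁷)³ / 4.283×10¹³).
r³/μ = 4.657×10⁸ s², so T = 2π × 2.158×10⁴ = 1.356×10⁵ s.
Converting: 1.356×10⁵ s ÷ 60.00 = 2260 min.

T ≈ 2260 min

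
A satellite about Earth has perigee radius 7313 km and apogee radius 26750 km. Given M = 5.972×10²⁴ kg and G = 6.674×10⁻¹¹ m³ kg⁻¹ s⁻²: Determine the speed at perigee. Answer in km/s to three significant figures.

v ≈ 9.25 km/s

μ = GM = 6.674×10⁻¹¹ × 5.972×10²⁴ = 3.986×10¹⁴ m³/s².
Semi-major axis a = (r_p + r_a)/2 = 17032 km = 1.703×10⁷ m.
Vis-viva: v² = μ(2/r − 1/a) = 3.986×10¹⁴ × (2.735×10⁻⁷ − 5.871×10⁻⁸) = 8.560×10⁷ m²/s².
v = 9252 m/s = 9.252 km/s.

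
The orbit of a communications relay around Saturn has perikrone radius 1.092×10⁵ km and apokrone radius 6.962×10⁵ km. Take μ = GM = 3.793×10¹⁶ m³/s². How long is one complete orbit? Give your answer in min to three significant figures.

Semi-major axis a = (r_p + r_a)/2 = (1.0920×10⁵ + 6.9620×10⁵)/2 = 4.0270×10⁵ km = 4.027×10⁸ m.
By Kepler's third law T = 2π√(a³/μ) = 2π × 4.149×10⁴ = 2.607×10⁵ s.
= 4345 min.

T ≈ 4350 min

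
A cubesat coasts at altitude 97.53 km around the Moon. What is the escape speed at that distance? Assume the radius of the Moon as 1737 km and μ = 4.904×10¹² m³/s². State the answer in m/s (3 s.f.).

v_esc ≈ 2310 m/s

r = 1737 + 97.53 = 1834.5 km = 1.8345×10⁶ m.
Escape speed v_esc = √(2μ/r) = √(2 × 4.904×10¹² / 1.835×10⁶) = √(5.346×10⁶) = 2312 m/s.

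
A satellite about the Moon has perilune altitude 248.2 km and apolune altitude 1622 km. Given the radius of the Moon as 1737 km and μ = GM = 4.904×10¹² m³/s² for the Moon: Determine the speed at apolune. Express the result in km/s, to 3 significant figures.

r_p = 1737 + 248.2 = 1985.2 km = 1.9852×10⁶ m.
r_a = 1737 + 1622 = 3359.0 km = 3.3590×10⁶ m.
Semi-major axis a = (r_p + r_a)/2 = 2672.1 km = 2.672×10⁶ m.
Vis-viva: v² = μ(2/r − 1/a) = 4.904×10¹² × (5.954×10⁻⁷ − 3.742×10⁻⁷) = 1.085×10⁶ m²/s².
v = 1041 m/s = 1.041 km/s.

v ≈ 1.04 km/s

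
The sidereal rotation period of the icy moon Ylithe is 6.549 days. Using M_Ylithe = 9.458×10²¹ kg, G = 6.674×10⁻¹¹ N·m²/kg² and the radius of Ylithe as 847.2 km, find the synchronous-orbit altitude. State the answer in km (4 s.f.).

h_sync ≈ 16390 km

μ = GM = 6.674×10⁻¹¹ × 9.458×10²¹ = 6.312×10¹¹ m³/s².
T = 6.549 days = 5.658×10⁵ s.
A synchronous orbit has period T, so by Kepler's third law a = (μT²/4π²)^(1/3).
μT²/4π² = 6.312×10¹¹ × (5.658×10⁵)² / 39.48 = 5.119×10²¹ m³.
a = 1.723×10⁷ m = 17235 km.
Altitude h = a − R = 17235 − 847.2 = 16387 km.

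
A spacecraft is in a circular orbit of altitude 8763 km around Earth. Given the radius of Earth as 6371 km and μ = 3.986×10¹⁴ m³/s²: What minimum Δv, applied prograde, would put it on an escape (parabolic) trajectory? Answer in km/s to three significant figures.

r = 6371 + 8763 = 15134 km = 1.5134×10⁷ m.
Circular speed v_c = √(μ/r) = 5132 m/s.
Escape speed v_esc = √(2μ/r) = √2 × v_c = 7258 m/s.
Δv = v_esc − v_c = 2126 m/s = 2.126 km/s.

Δv ≈ 2.13 km/s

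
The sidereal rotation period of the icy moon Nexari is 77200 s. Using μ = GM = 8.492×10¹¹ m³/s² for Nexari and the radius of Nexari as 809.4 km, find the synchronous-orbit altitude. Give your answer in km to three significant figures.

A synchronous orbit has period T, so by Kepler's third law a = (μT²/4π²)^(1/3).
μT²/4π² = 8.492×10¹¹ × (7.720×10⁴)² / 39.48 = 1.282×10²⁰ m³.
a = 5.042×10⁶ m = 5042.3 km.
Altitude h = a − R = 5042.3 − 809.4 = 4232.9 km.

h_sync ≈ 4230 km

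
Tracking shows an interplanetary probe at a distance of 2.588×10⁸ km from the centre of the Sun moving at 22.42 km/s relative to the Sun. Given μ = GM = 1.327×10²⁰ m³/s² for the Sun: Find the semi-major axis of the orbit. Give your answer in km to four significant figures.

a ≈ 2.538×10⁸ km

r = 2.588×10¹¹ m.
Specific orbital energy ε = v²/2 − μ/r = (22420)²/2 − 1.327×10²⁰/2.588×10¹¹ = -2.614×10⁸ J/kg.
Since ε = −μ/(2a), a = −μ/(2ε) = 2.538×10¹¹ m = 2.5380×10⁸ km.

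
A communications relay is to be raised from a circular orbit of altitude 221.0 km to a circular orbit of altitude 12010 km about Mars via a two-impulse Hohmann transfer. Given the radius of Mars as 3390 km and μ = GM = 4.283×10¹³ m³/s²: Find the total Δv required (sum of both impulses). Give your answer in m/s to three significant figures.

r₁ = 3390 + 221.0 = 3611.0 km = 3.6110×10⁶ m.
r₂ = 3390 + 12010 = 15400 km = 1.5400×10⁷ m.
Transfer ellipse a_t = (r₁ + r₂)/2 = 9.506×10⁶ m.
At r₁: circular v_c1 = √(μ/r₁) = 3444 m/s; transfer-periapsis v_p = √[μ(2/r₁ − 1/a_t)] = 4384 m/s.
Δv₁ = v_p − v_c1 = 939.6 m/s.
At r₂: circular v_c2 = √(μ/r₂) = 1668 m/s; transfer-apoapsis v_a = √[μ(2/r₂ − 1/a_t)] = 1028 m/s.
Δv₂ = v_c2 − v_a = 639.8 m/s.
Total Δv = Δv₁ + Δv₂ = 1579 m/s.

Δv_total ≈ 1580 m/s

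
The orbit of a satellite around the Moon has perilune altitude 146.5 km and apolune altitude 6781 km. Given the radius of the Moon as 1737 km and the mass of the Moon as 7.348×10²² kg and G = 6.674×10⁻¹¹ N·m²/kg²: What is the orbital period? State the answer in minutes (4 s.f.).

μ = GM = 6.674×10⁻¹¹ × 7.348×10²² = 4.904×10¹² m³/s².
r_p = 1737 + 146.5 = 1883.5 km = 1.8835×10⁶ m.
r_a = 1737 + 6781 = 8518.0 km = 8.5180×10⁶ m.
Semi-major axis a = (r_p + r_a)/2 = (1883.5 + 8518.0)/2 = 5200.8 km = 5.201×10⁶ m.
By Kepler's third law T = 2π√(a³/μ) = 2π × 5.356×10³ = 3.365×10⁴ s.
= 560.9 minutes.

T ≈ 560.9 minutes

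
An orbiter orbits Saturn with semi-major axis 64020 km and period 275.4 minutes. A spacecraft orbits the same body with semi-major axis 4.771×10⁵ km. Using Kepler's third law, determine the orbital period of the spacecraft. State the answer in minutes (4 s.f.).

Kepler's third law: T² ∝ a³, so T₂ = T₁ (a₂/a₁)^(3/2).
a₂/a₁ = 7.452, (a₂/a₁)^(3/2) = 20.34.
T₂ = 275.4 × 20.34 = 5603 minutes.

T₂ ≈ 5603 minutes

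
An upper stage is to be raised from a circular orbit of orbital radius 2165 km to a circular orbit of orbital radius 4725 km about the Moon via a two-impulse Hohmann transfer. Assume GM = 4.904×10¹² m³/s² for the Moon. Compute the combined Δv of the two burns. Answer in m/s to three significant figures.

r₁ = 2165 km = 2.165×10⁶ m.
r₂ = 4725 km = 4.725×10⁶ m.
Transfer ellipse a_t = (r₁ + r₂)/2 = 3.445×10⁶ m.
At r₁: circular v_c1 = √(μ/r₁) = 1505 m/s; transfer-perilune v_p = √[μ(2/r₁ − 1/a_t)] = 1763 m/s.
Δv₁ = v_p − v_c1 = 257.6 m/s.
At r₂: circular v_c2 = √(μ/r₂) = 1019 m/s; transfer-apolune v_a = √[μ(2/r₂ − 1/a_t)] = 807.6 m/s.
Δv₂ = v_c2 − v_a = 211.1 m/s.
Total Δv = Δv₁ + Δv₂ = 468.7 m/s.

Δv_total ≈ 469 m/s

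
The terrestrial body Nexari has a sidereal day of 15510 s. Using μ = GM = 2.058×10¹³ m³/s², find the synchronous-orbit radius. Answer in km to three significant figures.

r_sync ≈ 5010 km

A synchronous orbit has period T, so by Kepler's third law a = (μT²/4π²)^(1/3).
μT²/4π² = 2.058×10¹³ × (1.551×10⁴)² / 39.48 = 1.254×10²⁰ m³.
a = 5.005×10⁶ m = 5005.4 km.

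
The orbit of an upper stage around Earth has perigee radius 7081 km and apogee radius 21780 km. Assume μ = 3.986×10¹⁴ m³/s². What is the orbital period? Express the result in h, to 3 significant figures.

T ≈ 4.79 h

Semi-major axis a = (r_p + r_a)/2 = (7081.0 + 21780)/2 = 14430 km = 1.443×10⁷ m.
By Kepler's third law T = 2π√(a³/μ) = 2π × 2.746×10³ = 1.725×10⁴ s.
= 4.792 h.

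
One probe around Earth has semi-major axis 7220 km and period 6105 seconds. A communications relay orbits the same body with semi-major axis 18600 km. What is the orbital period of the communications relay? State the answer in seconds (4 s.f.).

Kepler's third law: T² ∝ a³, so T₂ = T₁ (a₂/a₁)^(3/2).
a₂/a₁ = 2.576, (a₂/a₁)^(3/2) = 4.135.
T₂ = 6105 × 4.135 = 25240 seconds.

T₂ ≈ 25240 seconds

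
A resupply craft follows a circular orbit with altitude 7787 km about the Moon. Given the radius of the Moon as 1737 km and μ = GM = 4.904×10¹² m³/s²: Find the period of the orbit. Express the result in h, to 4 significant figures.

T ≈ 23.16 h

r = 1737 + 7787 = 9524.0 km = 9.5240×10⁶ m.
Kepler's third law: T = 2π√(r³/μ) = 2π√((9.524×10⁶)³ / 4.904×10¹²).
r³/μ = 1.762×10⁸ s², so T = 2π × 1.327×10⁴ = 8.339×10⁴ s.
Converting: 8.339×10⁴ s ÷ 3600 = 23.16 h.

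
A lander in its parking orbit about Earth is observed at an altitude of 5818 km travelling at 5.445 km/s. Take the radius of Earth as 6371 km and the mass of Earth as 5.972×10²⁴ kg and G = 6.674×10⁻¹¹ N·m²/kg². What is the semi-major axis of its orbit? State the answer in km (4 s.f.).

a ≈ 11150 km

μ = GM = 6.674×10⁻¹¹ × 5.972×10²⁴ = 3.986×10¹⁴ m³/s².
r = 6371 + 5818 = 12189 km = 1.219×10⁷ m.
Specific orbital energy ε = v²/2 − μ/r = (5445)²/2 − 3.986×10¹⁴/1.219×10⁷ = -1.788×10⁷ J/kg.
Since ε = −μ/(2a), a = −μ/(2ε) = 1.115×10⁷ m = 11149 km.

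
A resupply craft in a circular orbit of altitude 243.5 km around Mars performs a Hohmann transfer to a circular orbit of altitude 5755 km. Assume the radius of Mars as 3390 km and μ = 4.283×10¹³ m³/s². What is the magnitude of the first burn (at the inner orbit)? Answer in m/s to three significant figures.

Δv ≈ 674 m/s

r₁ = 3390 + 243.5 = 3633.5 km = 3.6335×10⁶ m.
r₂ = 3390 + 5755 = 9145.0 km = 9.1450×10⁶ m.
Transfer ellipse a_t = (r₁ + r₂)/2 = 6.389×10⁶ m.
At r₁: circular v_c1 = √(μ/r₁) = 3433 m/s; transfer-periapsis v_p = √[μ(2/r₁ − 1/a_t)] = 4108 m/s.
Δv₁ = v_p − v_c1 = 674.2 m/s.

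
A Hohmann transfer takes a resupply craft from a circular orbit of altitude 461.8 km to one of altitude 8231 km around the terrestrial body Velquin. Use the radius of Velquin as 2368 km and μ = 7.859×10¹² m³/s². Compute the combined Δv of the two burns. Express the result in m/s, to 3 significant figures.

r₁ = 2368 + 461.8 = 2829.8 km = 2.8298×10⁶ m.
r₂ = 2368 + 8231 = 10599 km = 1.0599×10⁷ m.
Transfer ellipse a_t = (r₁ + r₂)/2 = 6.714×10⁶ m.
At r₁: circular v_c1 = √(μ/r₁) = 1667 m/s; transfer-periapsis v_p = √[μ(2/r₁ − 1/a_t)] = 2094 m/s.
Δv₁ = v_p − v_c1 = 427.3 m/s.
At r₂: circular v_c2 = √(μ/r₂) = 861.1 m/s; transfer-apoapsis v_a = √[μ(2/r₂ − 1/a_t)] = 559.0 m/s.
Δv₂ = v_c2 − v_a = 302.1 m/s.
Total Δv = Δv₁ + Δv₂ = 729.4 m/s.

Δv_total ≈ 729 m/s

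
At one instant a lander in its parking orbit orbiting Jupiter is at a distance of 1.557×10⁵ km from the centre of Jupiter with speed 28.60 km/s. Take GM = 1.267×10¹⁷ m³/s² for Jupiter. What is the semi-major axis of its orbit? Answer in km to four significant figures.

r = 1.557×10⁸ m.
Vis-viva rearranged: 1/a = 2/r − v²/μ = 1.285×10⁻⁸ − 6.456×10⁻⁹ = 6.389×10⁻⁹ m⁻¹.
a = 1.565×10⁸ m = 1.5651×10⁵ km.

a ≈ 1.565×10⁵ km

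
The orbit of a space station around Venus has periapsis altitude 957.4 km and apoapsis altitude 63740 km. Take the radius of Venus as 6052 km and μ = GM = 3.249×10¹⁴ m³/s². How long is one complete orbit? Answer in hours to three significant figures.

r_p = 6052 + 957.4 = 7009.4 km = 7.0094×10⁶ m.
r_a = 6052 + 63740 = 69792 km = 6.9792×10⁷ m.
Semi-major axis a = (r_p + r_a)/2 = (7009.4 + 69792)/2 = 38401 km = 3.840×10⁷ m.
By Kepler's third law T = 2π√(a³/μ) = 2π × 1.320×10⁴ = 8.295×10⁴ s.
= 23.04 hours.

T ≈ 23.0 hours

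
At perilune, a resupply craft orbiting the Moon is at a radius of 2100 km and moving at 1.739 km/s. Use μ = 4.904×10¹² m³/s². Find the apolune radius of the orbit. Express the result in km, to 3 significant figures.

apolune radius ≈ 3860 km

r_p = 2.100×10⁶ m.
Specific energy ε = v²/2 − μ/r = -8.232×10⁵ J/kg, so a = −μ/(2ε) = 2.979×10⁶ m.
The apsides satisfy r_p + r_a = 2a, so the apolune radius is 2a − r_p = 3.857×10⁶ m = 3857.4 km.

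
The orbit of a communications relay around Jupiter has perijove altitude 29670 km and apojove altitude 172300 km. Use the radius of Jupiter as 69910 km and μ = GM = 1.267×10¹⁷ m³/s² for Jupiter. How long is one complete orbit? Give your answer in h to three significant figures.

T ≈ 11.0 h

r_p = 69910 + 29670 = 99580 km = 9.9580×10⁷ m.
r_a = 69910 + 172300 = 242210 km = 2.4221×10⁸ m.
Semi-major axis a = (r_p + r_a)/2 = (99580 + 2.4221×10⁵)/2 = 1.7090×10⁵ km = 1.709×10⁸ m.
By Kepler's third law T = 2π√(a³/μ) = 2π × 6.276×10³ = 3.944×10⁴ s.
= 10.95 h.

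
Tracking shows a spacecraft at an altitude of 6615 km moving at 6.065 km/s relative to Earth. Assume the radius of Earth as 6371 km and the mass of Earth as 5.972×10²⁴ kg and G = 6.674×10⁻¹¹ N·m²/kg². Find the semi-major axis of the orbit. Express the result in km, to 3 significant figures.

μ = GM = 6.674×10⁻¹¹ × 5.972×10²⁴ = 3.986×10¹⁴ m³/s².
r = 6371 + 6615 = 12986 km = 1.299×10⁷ m.
Specific orbital energy ε = v²/2 − μ/r = (6065)²/2 − 3.986×10¹⁴/1.299×10⁷ = -1.230×10⁷ J/kg.
Since ε = −μ/(2a), a = −μ/(2ε) = 1.620×10⁷ m = 16202 km.

a ≈ 16200 km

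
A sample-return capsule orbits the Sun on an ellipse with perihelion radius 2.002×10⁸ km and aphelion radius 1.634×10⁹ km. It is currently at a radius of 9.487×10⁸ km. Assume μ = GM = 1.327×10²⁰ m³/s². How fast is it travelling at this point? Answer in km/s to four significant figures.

v ≈ 11.62 km/s

Semi-major axis a = (r_p + r_a)/2 = 9.1710×10⁸ km = 9.171×10¹¹ m.
Vis-viva: v² = μ(2/r − 1/a) = 1.327×10²⁰ × (2.108×10⁻¹² − 1.090×10⁻¹²) = 1.351×10⁸ m²/s².
v = 11620 m/s = 11.62 km/s.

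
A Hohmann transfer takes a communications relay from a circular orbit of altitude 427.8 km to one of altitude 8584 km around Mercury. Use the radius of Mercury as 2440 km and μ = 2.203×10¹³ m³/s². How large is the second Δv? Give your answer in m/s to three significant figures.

Δv ≈ 505 m/s

r₁ = 2440 + 427.8 = 2867.8 km = 2.8678×10⁶ m.
r₂ = 2440 + 8584 = 11024 km = 1.1024×10⁷ m.
Transfer ellipse a_t = (r₁ + r₂)/2 = 6.946×10⁶ m.
At r₁: circular v_c1 = √(μ/r₁) = 2772 m/s; transfer-periherm v_p = √[μ(2/r₁ − 1/a_t)] = 3492 m/s.
At r₂: circular v_c2 = √(μ/r₂) = 1414 m/s; transfer-apoherm v_a = √[μ(2/r₂ − 1/a_t)] = 908.3 m/s.
Δv₂ = v_c2 − v_a = 505.3 m/s.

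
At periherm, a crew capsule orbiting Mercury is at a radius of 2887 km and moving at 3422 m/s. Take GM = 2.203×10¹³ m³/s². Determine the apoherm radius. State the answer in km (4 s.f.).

r_p = 2.887×10⁶ m.
Specific energy ε = v²/2 − μ/r = -1.776×10⁶ J/kg, so a = −μ/(2ε) = 6.203×10⁶ m.
The apsides satisfy r_p + r_a = 2a, so the apoherm radius is 2a − r_p = 9.519×10⁶ m = 9519.3 km.

apoherm radius ≈ 9519 km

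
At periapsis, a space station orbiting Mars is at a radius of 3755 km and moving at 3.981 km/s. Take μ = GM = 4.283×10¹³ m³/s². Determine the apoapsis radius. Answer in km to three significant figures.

apoapsis radius ≈ 8550 km

r_p = 3.755×10⁶ m.
Specific energy ε = v²/2 − μ/r = -3.482×10⁶ J/kg, so a = −μ/(2ε) = 6.150×10⁶ m.
The apsides satisfy r_p + r_a = 2a, so the apoapsis radius is 2a − r_p = 8.546×10⁶ m = 8545.6 km.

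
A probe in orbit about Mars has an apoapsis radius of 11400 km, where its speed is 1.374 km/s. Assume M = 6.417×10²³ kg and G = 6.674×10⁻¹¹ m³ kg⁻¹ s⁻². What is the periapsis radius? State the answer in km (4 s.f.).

periapsis radius ≈ 3826 km

μ = GM = 6.674×10⁻¹¹ × 6.417×10²³ = 4.283×10¹³ m³/s².
r_a = 1.140×10⁷ m.
Specific energy ε = v²/2 − μ/r = -2.813×10⁶ J/kg, so a = −μ/(2ε) = 7.613×10⁶ m.
The apsides satisfy r_p + r_a = 2a, so the periapsis radius is 2a − r_a = 3.826×10⁶ m = 3825.7 km.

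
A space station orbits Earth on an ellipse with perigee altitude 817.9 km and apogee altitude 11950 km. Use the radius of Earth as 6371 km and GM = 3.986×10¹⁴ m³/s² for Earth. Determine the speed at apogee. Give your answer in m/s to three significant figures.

r_p = 6371 + 817.9 = 7188.9 km = 7.1889×10⁶ m.
r_a = 6371 + 11950 = 18321 km = 1.8321×10⁷ m.
Semi-major axis a = (r_p + r_a)/2 = 12755 km = 1.275×10⁷ m.
Vis-viva: v² = μ(2/r − 1/a) = 3.986×10¹⁴ × (1.092×10⁻⁷ − 7.840×10⁻⁸) = 1.226×10⁷ m²/s².
v = 3502 m/s.

v ≈ 3500 m/s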